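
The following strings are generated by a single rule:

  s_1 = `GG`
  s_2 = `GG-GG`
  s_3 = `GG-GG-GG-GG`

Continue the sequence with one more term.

Each string is two copies of the previous one joined by '-'.
One more doubling of GG-GG-GG-GG gives the answer.

GG-GG-GG-GG-GG-GG-GG-GG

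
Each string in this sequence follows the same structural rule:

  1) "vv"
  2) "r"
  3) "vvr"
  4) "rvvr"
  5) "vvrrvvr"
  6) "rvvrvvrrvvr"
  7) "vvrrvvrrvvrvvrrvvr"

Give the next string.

From term 3 onward, concatenate the second-to-last term with the last: vv·r = vvr, r·vvr = rvvr, …
So term 8 is rvvrvvrrvvr·vvrrvvrrvvrvvrrvvr.

rvvrvvrrvvrvvrrvvrrvvrvvrrvvr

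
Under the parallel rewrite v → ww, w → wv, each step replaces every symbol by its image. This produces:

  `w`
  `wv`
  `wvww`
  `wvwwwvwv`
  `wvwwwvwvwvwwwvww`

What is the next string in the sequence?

wvwwwvwvwvwwwvwwwvwwwvwvwvwwwvwv

Replace each of the 16 characters of wvwwwvwvwvwwwvww in place — wv ww wv wv wv ww wv ww wv ww wv wv wv ww wv wv — and concatenate.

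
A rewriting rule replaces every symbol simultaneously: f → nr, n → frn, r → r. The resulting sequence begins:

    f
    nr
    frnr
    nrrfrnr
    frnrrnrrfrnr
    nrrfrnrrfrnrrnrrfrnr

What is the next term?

Rewriting the 20 symbols of nrrfrnrrfrnrrnrrfrnr one by one yields frn r r nr r frn r r nr r frn r r frn r r nr r frn r; concatenated:

frnrrnrrfrnrrnrrfrnrrfrnrrnrrfrnr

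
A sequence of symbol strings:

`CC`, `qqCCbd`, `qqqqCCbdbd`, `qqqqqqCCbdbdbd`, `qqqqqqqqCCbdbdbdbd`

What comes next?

s(k+1) = qq·s(k)·bd, so each term gains qq as a prefix and bd as a suffix.
One more step from qqqqqqqqCCbdbdbdbd gives the answer.

qqqqqqqqqqCCbdbdbdbdbd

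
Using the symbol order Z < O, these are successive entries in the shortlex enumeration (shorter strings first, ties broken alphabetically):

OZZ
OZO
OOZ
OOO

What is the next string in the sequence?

OOO is the last string of length 3, so the next is the first of length 4: Z repeated 4 times.

ZZZZ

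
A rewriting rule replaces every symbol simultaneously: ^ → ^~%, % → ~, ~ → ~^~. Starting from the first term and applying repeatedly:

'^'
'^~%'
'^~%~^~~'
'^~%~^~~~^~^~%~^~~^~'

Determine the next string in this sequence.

^~%~^~~~^~^~%~^~~^~~^~^~%~^~^~%~^~~~^~^~%~^~~^~^~%~^~

Replace each of the 19 characters of ^~%~^~~~^~^~%~^~~^~ in place — ^~% ~^~ ~ ~^~ ^~% ~^~ ~^~ ~^~ ^~% ~^~ ^~% ~^~ ~ ~^~ ^~% ~^~ ~^~ ^~% ~^~ — and concatenate.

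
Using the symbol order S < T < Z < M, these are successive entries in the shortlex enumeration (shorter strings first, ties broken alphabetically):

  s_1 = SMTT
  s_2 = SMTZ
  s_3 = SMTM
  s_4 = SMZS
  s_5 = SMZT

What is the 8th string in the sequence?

Advancing 3 positions from SMZT through SMZT → SMZZ → SMZM reaches term 8.

SMMS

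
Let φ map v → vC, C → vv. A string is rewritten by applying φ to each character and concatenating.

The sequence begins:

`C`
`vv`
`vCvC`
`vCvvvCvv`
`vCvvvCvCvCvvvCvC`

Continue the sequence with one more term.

Rewriting the 16 symbols of vCvvvCvCvCvvvCvC one by one yields vC vv vC vC vC vv vC vv vC vv vC vC vC vv vC vv; concatenated:

vCvvvCvCvCvvvCvvvCvvvCvCvCvvvCvv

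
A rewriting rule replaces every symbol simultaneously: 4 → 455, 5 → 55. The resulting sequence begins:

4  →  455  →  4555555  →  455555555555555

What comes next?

φ(455555555555555) expands symbol-by-symbol to 455 55 55 55 55 55 55 55 55 55 55 55 55 55 55; joining the 15 pieces gives the next term.

4555555555555555555555555555555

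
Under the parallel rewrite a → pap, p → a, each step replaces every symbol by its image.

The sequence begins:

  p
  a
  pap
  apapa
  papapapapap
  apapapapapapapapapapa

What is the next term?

φ(apapapapapapapapapapa) expands symbol-by-symbol to pap a pap a pap a pap a pap a pap a pap a pap a pap a pap a pap; joining the 21 pieces gives the next term.

papapapapapapapapapapapapapapapapapapapapap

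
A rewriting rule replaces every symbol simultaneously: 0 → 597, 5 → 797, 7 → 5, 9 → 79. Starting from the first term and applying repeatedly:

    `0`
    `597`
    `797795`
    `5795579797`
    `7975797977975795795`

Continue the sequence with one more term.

φ(7975797977975795795) expands symbol-by-symbol to 5 79 5 797 5 79 5 79 5 5 79 5 797 5 79 797 5 79 797; joining the 19 pieces gives the next term.

579579757957955795797579797579797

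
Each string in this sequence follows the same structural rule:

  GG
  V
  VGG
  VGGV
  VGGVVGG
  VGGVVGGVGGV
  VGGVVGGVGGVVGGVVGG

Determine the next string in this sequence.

From term 3 onward, concatenate the last term with the second-to-last: V·GG = VGG, VGG·V = VGGV, …
So term 8 is VGGVVGGVGGVVGGVVGG·VGGVVGGVGGV.

VGGVVGGVGGVVGGVVGGVGGVVGGVGGV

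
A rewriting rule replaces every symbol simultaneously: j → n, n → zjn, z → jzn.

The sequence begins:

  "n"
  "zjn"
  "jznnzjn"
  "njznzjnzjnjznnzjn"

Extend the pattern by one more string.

zjnnjznzjnjznnzjnjznnzjnnjznzjnzjnjznnzjn

Replace each of the 17 characters of njznzjnzjnjznnzjn in place — zjn n jzn zjn jzn n zjn jzn n zjn n jzn zjn zjn jzn n zjn — and concatenate.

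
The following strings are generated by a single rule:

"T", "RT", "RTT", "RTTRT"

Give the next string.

Each term (from the third on) is the previous term followed by the one before it: term 3 = RT·T = RTT.
The next term joins RTTRT and RTT.

RTTRTRTT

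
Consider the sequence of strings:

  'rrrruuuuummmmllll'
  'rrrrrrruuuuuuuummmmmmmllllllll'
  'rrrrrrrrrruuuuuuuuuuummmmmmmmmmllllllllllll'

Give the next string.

rrrrrrrrrrrrruuuuuuuuuuuuuummmmmmmmmmmmmllllllllllllllll

Reading off run lengths: r runs 4, 7, 10; u runs 5, 8, 11; m runs 4, 7, 10; l runs 4, 8, 12 — each is linear in n (n = 1, 2, …).
Setting n = 4 gives 13, 14, 13, 16 characters in each block.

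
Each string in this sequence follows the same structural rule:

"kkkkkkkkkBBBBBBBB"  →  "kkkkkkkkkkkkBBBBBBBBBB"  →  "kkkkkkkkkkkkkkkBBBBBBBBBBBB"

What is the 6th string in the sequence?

The n-th term is 3n k's then 2n+2 B's, where the shown terms are n = 3, 4, 5.
At n = 8 the blocks have lengths 24, 18.

kkkkkkkkkkkkkkkkkkkkkkkkBBBBBBBBBBBBBBBBBB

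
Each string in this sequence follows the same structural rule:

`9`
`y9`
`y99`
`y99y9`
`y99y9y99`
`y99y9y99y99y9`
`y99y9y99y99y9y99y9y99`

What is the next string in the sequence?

Each term (from the third on) is the previous term followed by the one before it: term 3 = y9·9 = y99.
Continuing: y99y9y99y99y9y99y9y99 · y99y9y99y99y9 gives term 8.

y99y9y99y99y9y99y9y99y99y9y99y99y9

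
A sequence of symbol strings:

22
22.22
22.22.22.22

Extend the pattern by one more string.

Every step duplicates the string with '.' between the halves.
So the next term is two copies of 22.22.22.22 with '.' between the halves.

22.22.22.22.22.22.22.22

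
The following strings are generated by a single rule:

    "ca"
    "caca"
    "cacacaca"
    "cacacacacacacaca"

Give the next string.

Each string is two copies of the previous one concatenated.
One more doubling of cacacacacacacaca gives the answer.

cacacacacacacacacacacacacacacaca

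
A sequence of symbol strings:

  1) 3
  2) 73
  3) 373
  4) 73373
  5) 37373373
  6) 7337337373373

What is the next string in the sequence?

373733737337337373373

Each term (from the third on) is the two preceding terms concatenated in order: term 3 = 3·73 = 373.
The next term joins 37373373 and 7337337373373.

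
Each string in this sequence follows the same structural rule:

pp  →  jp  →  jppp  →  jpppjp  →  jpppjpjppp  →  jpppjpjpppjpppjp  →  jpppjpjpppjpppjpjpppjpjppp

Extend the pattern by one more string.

jpppjpjpppjpppjpjpppjpjpppjpppjpjpppjpppjp

From term 3 onward, concatenate the last term with the second-to-last: jp·pp = jppp, jppp·jp = jpppjp, …
So term 8 is jpppjpjpppjpppjpjpppjpjppp·jpppjpjpppjpppjp.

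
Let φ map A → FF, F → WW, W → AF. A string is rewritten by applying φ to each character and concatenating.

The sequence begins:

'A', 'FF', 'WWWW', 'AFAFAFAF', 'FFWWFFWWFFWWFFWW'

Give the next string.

WWWWAFAFWWWWAFAFWWWWAFAFWWWWAFAF

Replace each of the 16 characters of FFWWFFWWFFWWFFWW in place — WW WW AF AF WW WW AF AF WW WW AF AF WW WW AF AF — and concatenate.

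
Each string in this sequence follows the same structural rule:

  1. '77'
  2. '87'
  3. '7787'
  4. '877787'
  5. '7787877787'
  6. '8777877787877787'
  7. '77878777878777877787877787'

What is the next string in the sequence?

From term 3 onward, concatenate the second-to-last term with the last: 77·87 = 7787, 87·7787 = 877787, …
The next term joins 8777877787877787 and 77878777878777877787877787.

877787778787778777878777878777877787877787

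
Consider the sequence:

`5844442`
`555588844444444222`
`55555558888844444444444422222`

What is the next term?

5555555555888888844444444444444442222222

Reading off run lengths: 5 runs 1, 4, 7; 8 runs 1, 3, 5; 4 runs 4, 8, 12; 2 runs 1, 3, 5 — each is linear in n (n = 1, 2, …).
For the next term, n = 4, so the run lengths are 10, 7, 16, 7.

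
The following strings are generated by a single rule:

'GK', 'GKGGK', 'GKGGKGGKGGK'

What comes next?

GKGGKGGKGGKGGKGGKGGKGGK

Every step duplicates the string with 'G' between the halves.
So the next term is two copies of GKGGKGGKGGK with 'G' between the halves.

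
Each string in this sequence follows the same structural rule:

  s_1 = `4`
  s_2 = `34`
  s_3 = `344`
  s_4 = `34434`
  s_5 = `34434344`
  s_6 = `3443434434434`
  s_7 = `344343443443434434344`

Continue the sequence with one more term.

3443434434434344343443443434434434

From term 3 onward, concatenate the last term with the second-to-last: 34·4 = 344, 344·34 = 34434, …
The next term joins 344343443443434434344 and 3443434434434.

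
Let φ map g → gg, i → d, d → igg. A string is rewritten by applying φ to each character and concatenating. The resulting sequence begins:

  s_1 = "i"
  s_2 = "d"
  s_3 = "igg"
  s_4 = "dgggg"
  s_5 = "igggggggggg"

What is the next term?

dgggggggggggggggggggg

Apply φ to igggggggggg symbol by symbol: i→d, g→gg, g→gg, g→gg, g→gg, g→gg, g→gg, g→gg, g→gg, g→gg, g→gg; joined: d gg gg gg gg gg gg gg gg gg gg.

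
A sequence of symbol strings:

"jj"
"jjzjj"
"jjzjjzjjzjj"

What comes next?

Each string is two copies of the previous one joined by 'z'.
Doubling jjzjjzjjzjj with 'z' between the halves:

jjzjjzjjzjjzjjzjjzjjzjj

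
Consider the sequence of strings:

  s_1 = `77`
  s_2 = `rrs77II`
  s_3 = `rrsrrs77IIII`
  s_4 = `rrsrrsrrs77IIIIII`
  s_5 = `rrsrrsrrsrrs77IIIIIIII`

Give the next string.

rrsrrsrrsrrsrrs77IIIIIIIIII

Each term wraps the previous one in rrs on the left and II on the right.
So the next term is rrs·rrsrrsrrsrrs77IIIIIIII·II.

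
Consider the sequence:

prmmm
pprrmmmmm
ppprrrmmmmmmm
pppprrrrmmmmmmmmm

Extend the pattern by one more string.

ppppprrrrrmmmmmmmmmmm

The n-th term is n p's then n r's then 2n+1 m's (n = 1, 2, …).
Setting n = 5 gives 5, 5, 11 characters in each block.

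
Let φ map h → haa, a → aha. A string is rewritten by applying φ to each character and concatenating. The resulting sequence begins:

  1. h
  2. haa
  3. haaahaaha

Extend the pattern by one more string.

Expanding haaahaaha: h→haa, a→aha, a→aha, a→aha, h→haa, a→aha, a→aha, h→haa, a→aha. Concatenated: haa aha aha aha haa aha aha haa aha.

haaahaahaahahaaahaahahaaaha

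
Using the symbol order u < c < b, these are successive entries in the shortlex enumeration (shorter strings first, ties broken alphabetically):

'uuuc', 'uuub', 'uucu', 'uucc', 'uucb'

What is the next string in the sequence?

Treat uucb as a base-3 numeral over the given alphabet and add one, carrying through any trailing b's.

uubu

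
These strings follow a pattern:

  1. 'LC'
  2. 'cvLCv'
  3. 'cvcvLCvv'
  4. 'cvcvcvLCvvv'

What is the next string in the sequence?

s(k+1) = cv·s(k)·v, so each term gains cv as a prefix and v as a suffix.
Applying this once more to cvcvcvLCvvv:

cvcvcvcvLCvvvv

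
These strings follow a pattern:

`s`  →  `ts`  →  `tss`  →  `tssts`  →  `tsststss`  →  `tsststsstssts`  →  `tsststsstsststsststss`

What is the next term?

This is a Fibonacci-style word recurrence s(k) = s(k−1)·s(k−2): e.g. ts·s = tss.
Continuing: tsststsstsststsststss · tsststsstssts gives term 8.

tsststsstsststsststsstsststsstssts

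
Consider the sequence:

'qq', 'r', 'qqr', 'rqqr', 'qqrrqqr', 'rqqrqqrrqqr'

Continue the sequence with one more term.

qqrrqqrrqqrqqrrqqr

Each term (from the third on) is the two preceding terms concatenated in order: term 3 = qq·r = qqr.
So term 7 is qqrrqqr·rqqrqqrrqqr.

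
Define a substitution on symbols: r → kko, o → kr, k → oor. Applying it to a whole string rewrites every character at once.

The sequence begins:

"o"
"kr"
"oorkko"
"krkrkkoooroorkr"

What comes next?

Replace each of the 15 characters of krkrkkoooroorkr in place — oor kko oor kko oor oor kr kr kr kko kr kr kko oor kko — and concatenate.

oorkkooorkkoooroorkrkrkrkkokrkrkkooorkko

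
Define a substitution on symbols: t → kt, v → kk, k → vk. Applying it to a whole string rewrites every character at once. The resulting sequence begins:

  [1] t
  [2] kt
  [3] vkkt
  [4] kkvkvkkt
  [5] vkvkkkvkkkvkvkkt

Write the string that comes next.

kkvkkkvkvkvkkkvkvkvkkkvkkkvkvkkt

Replace each of the 16 characters of vkvkkkvkkkvkvkkt in place — kk vk kk vk vk vk kk vk vk vk kk vk kk vk vk kt — and concatenate.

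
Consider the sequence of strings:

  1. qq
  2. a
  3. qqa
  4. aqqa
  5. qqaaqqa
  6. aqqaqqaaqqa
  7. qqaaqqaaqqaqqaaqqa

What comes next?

aqqaqqaaqqaqqaaqqaaqqaqqaaqqa

From term 3 onward, concatenate the second-to-last term with the last: qq·a = qqa, a·qqa = aqqa, …
The next term joins aqqaqqaaqqa and qqaaqqaaqqaqqaaqqa.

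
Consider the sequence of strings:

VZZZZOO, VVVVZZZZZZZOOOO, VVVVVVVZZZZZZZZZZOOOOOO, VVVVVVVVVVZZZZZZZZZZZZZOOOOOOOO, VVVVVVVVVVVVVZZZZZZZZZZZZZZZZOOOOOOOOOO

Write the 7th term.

Term n consists of 3n-2 V's, followed by 3n+1 Z's, followed by 2n O's (n = 1, 2, …).
Setting n = 7 gives 19, 22, 14 characters in each block.

VVVVVVVVVVVVVVVVVVVZZZZZZZZZZZZZZZZZZZZZZOOOOOOOOOOOOOO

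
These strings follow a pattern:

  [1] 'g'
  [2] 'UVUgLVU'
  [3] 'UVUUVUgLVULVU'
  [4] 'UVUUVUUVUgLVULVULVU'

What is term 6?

UVUUVUUVUUVUUVUgLVULVULVULVULVU

Every step adds UVU to the front and LVU to the end of the previous string.
From UVUUVUUVUgLVULVULVU, 2 further steps: UVUUVUUVUgLVULVULVU → UVUUVUUVUUVUgLVULVULVULVU → (answer).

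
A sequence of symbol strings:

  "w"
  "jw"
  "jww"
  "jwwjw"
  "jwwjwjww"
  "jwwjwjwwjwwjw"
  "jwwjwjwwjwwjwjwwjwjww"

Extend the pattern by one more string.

This is a Fibonacci-style word recurrence s(k) = s(k−1)·s(k−2): e.g. jw·w = jww.
So term 8 is jwwjwjwwjwwjwjwwjwjww·jwwjwjwwjwwjw.

jwwjwjwwjwwjwjwwjwjwwjwwjwjwwjwwjw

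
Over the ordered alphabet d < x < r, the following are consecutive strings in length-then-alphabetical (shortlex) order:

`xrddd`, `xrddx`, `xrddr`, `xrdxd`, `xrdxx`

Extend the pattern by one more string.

Find the rightmost character of xrdxx below r, bump it to the next letter, and reset everything to its right to d.

xrdxr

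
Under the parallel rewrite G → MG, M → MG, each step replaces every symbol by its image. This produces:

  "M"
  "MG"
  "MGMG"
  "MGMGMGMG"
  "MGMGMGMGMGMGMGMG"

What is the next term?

Rewriting the 16 symbols of MGMGMGMGMGMGMGMG one by one yields MG MG MG MG MG MG MG MG MG MG MG MG MG MG MG MG; concatenated:

MGMGMGMGMGMGMGMGMGMGMGMGMGMGMGMG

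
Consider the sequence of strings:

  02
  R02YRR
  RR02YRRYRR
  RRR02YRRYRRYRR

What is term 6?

Each term wraps the previous one in R on the left and YRR on the right.
From RRR02YRRYRRYRR, 2 further steps: RRR02YRRYRRYRR → RRRR02YRRYRRYRRYRR → (answer).

RRRRR02YRRYRRYRRYRRYRR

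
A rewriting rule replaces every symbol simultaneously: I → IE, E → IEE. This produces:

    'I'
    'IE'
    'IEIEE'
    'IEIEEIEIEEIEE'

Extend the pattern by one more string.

Rewriting the 13 symbols of IEIEEIEIEEIEE one by one yields IE IEE IE IEE IEE IE IEE IE IEE IEE IE IEE IEE; concatenated:

IEIEEIEIEEIEEIEIEEIEIEEIEEIEIEEIEE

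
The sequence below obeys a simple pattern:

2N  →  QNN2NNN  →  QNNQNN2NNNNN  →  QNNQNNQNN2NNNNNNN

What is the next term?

s(k+1) = QNN·s(k)·NN, so each term gains QNN as a prefix and NN as a suffix.
Applying this once more to QNNQNNQNN2NNNNNNN:

QNNQNNQNNQNN2NNNNNNNNN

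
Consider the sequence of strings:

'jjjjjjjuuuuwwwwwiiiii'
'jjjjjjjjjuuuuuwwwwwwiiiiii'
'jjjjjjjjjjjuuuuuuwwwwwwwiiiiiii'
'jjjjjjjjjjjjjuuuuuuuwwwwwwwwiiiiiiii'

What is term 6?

jjjjjjjjjjjjjjjjjuuuuuuuuuwwwwwwwwwwiiiiiiiiii

Term n consists of 2n+1 j's, followed by n+1 u's, followed by n+2 w's, followed by n+2 i's, where the shown terms are n = 3, 4, 5, 6.
At n = 8 the blocks have lengths 17, 9, 10, 10.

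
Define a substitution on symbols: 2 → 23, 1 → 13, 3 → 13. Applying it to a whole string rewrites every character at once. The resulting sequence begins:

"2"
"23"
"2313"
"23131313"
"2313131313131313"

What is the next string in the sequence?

23131313131313131313131313131313

Applying the rule to each of the 16 symbols of 2313131313131313 gives the pieces 23 13 13 13 13 13 13 13 13 13 13 13 13 13 13 13, which concatenate to the answer.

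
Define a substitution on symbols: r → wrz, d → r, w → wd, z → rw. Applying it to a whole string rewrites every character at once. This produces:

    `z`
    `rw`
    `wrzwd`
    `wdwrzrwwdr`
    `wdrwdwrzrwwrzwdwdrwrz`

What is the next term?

wdrwrzwdrwdwrzrwwrzwdwdwrzrwwdrwdrwrzwdwrzrw

Replace each of the 21 characters of wdrwdwrzrwwrzwdwdrwrz in place — wd r wrz wd r wd wrz rw wrz wd wd wrz rw wd r wd r wrz wd wrz rw — and concatenate.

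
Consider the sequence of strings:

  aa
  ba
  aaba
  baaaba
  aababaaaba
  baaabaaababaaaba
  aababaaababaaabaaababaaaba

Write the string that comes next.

Each term (from the third on) is the two preceding terms concatenated in order: term 3 = aa·ba = aaba.
So term 8 is baaabaaababaaaba·aababaaababaaabaaababaaaba.

baaabaaababaaabaaababaaababaaabaaababaaaba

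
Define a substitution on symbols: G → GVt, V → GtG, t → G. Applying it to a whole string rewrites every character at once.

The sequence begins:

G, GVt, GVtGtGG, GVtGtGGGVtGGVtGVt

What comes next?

Rewriting the 17 symbols of GVtGtGGGVtGGVtGVt one by one yields GVt GtG G GVt G GVt GVt GVt GtG G GVt GVt GtG G GVt GtG G; concatenated:

GVtGtGGGVtGGVtGVtGVtGtGGGVtGVtGtGGGVtGtGG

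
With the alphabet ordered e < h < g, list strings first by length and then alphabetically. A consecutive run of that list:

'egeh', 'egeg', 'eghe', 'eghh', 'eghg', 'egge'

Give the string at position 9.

Continuing the enumeration 3 steps past egge: egge → eggh → eggg → (answer).

heee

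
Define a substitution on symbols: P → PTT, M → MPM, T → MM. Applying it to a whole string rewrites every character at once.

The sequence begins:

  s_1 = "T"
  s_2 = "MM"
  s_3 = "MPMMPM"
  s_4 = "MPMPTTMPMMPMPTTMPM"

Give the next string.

MPMPTTMPMPTTMMMMMPMPTTMPMMPMPTTMPMPTTMMMMMPMPTTMPM

Replace each of the 18 characters of MPMPTTMPMMPMPTTMPM in place — MPM PTT MPM PTT MM MM MPM PTT MPM MPM PTT MPM PTT MM MM MPM PTT MPM — and concatenate.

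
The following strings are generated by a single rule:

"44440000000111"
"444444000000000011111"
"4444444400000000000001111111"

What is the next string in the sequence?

Term n consists of 2n 4's, followed by 3n+1 0's, followed by 2n-1 1's, where the shown terms are n = 2, 3, 4.
Setting n = 5 gives 10, 16, 9 characters in each block.

44444444440000000000000000111111111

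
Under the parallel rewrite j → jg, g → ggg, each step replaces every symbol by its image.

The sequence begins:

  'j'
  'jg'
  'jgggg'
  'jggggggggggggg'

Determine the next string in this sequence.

jgggggggggggggggggggggggggggggggggggggggg

φ(jggggggggggggg) expands symbol-by-symbol to jg ggg ggg ggg ggg ggg ggg ggg ggg ggg ggg ggg ggg ggg; joining the 14 pieces gives the next term.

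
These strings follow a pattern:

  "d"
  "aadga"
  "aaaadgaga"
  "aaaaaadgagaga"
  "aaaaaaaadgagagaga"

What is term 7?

aaaaaaaaaaaadgagagagagaga

Each term wraps the previous one in aa on the left and ga on the right.
From aaaaaaaadgagagaga, 2 further steps: aaaaaaaadgagagaga → aaaaaaaaaadgagagagaga → (answer).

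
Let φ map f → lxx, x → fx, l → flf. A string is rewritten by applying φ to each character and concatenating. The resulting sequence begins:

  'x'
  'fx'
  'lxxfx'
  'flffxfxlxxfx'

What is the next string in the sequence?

Apply φ to flffxfxlxxfx symbol by symbol: f→lxx, l→flf, f→lxx, f→lxx, x→fx, f→lxx, x→fx, l→flf, x→fx, x→fx, f→lxx, x→fx; joined: lxx flf lxx lxx fx lxx fx flf fx fx lxx fx.

lxxflflxxlxxfxlxxfxflffxfxlxxfx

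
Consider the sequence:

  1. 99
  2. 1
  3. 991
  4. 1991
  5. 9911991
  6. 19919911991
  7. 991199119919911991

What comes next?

19919911991991199119919911991

Each term (from the third on) is the two preceding terms concatenated in order: term 3 = 99·1 = 991.
The next term joins 19919911991 and 991199119919911991.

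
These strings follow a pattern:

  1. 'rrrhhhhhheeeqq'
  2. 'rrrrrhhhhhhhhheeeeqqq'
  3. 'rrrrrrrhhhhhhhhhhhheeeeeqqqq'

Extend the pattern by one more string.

rrrrrrrrrhhhhhhhhhhhhhhheeeeeeqqqqq

Reading off run lengths: r runs 3, 5, 7; h runs 6, 9, 12; e runs 3, 4, 5; q runs 2, 3, 4 — each is linear in n, where the shown terms are n = 2, 3, 4.
Setting n = 5 gives 9, 15, 6, 5 characters in each block.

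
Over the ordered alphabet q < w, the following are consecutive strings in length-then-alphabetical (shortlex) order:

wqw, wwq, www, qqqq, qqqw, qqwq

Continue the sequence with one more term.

qqww

Find the rightmost character of qqwq below w, bump it to the next letter, and reset everything to its right to q.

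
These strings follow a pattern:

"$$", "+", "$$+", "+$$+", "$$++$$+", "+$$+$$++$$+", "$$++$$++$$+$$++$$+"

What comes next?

This is a Fibonacci-style word recurrence s(k) = s(k−2)·s(k−1): e.g. $$·+ = $$+.
So term 8 is +$$+$$++$$+·$$++$$++$$+$$++$$+.

+$$+$$++$$+$$++$$++$$+$$++$$+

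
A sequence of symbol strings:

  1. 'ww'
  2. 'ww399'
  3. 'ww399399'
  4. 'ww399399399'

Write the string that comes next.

Every step adds 399 to the end: s(k+1) = s(k)·399.
Applying this once more to ww399399399:

ww399399399399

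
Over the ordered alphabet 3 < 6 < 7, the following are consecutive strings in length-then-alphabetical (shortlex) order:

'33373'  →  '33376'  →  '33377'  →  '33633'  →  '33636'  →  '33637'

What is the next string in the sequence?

Find the rightmost character of 33637 below 7, bump it to the next letter, and reset everything to its right to 3.

33663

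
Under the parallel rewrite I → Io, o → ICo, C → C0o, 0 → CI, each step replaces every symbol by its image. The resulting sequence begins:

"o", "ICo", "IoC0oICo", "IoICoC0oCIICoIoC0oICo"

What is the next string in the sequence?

Replace each of the 21 characters of IoICoC0oCIICoIoC0oICo in place — Io ICo Io C0o ICo C0o CI ICo C0o Io Io C0o ICo Io ICo C0o CI ICo Io C0o ICo — and concatenate.

IoICoIoC0oICoC0oCIICoC0oIoIoC0oICoIoICoC0oCIICoIoC0oICo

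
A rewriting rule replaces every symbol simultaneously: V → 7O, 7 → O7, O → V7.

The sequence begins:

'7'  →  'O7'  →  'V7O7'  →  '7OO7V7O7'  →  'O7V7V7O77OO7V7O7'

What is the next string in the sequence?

φ(O7V7V7O77OO7V7O7) expands symbol-by-symbol to V7 O7 7O O7 7O O7 V7 O7 O7 V7 V7 O7 7O O7 V7 O7; joining the 16 pieces gives the next term.

V7O77OO77OO7V7O7O7V7V7O77OO7V7O7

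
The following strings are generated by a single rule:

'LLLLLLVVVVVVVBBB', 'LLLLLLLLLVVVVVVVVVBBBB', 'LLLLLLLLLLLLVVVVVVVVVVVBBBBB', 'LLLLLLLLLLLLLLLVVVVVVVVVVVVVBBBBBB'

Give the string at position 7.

Term n consists of 3n L's, followed by 2n+3 V's, followed by n+1 B's, where the shown terms are n = 2, 3, 4, 5.
Setting n = 8 gives 24, 19, 9 characters in each block.

LLLLLLLLLLLLLLLLLLLLLLLLVVVVVVVVVVVVVVVVVVVBBBBBBBBB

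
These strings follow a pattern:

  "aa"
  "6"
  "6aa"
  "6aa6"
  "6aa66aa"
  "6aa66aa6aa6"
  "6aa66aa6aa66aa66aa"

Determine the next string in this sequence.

This is a Fibonacci-style word recurrence s(k) = s(k−1)·s(k−2): e.g. 6·aa = 6aa.
So term 8 is 6aa66aa6aa66aa66aa·6aa66aa6aa6.

6aa66aa6aa66aa66aa6aa66aa6aa6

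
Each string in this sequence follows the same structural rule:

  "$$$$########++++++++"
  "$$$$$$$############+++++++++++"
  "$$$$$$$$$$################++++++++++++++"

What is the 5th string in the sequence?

Each string has the form $^{3n-2} #^{4n} +^{3n+2}, where the shown terms are n = 2, 3, 4.
For term 5, n = 6, so the run lengths are 16, 24, 20.

$$$$$$$$$$$$$$$$########################++++++++++++++++++++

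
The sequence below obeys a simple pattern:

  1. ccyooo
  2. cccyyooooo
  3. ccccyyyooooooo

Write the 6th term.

cccccccyyyyyyooooooooooooo

Each string has the form c^{n+1} y^{n} o^{2n+1} (n = 1, 2, …).
Setting n = 6 gives 7, 6, 13 characters in each block.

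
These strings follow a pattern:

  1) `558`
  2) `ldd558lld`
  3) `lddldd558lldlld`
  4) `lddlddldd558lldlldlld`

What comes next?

s(k+1) = ldd·s(k)·lld, so each term gains ldd as a prefix and lld as a suffix.
One more step from lddlddldd558lldlldlld gives the answer.

lddlddlddldd558lldlldlldlld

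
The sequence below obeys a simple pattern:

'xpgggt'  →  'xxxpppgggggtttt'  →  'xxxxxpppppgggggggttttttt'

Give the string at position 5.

xxxxxxxxxpppppppppgggggggggggttttttttttttt

Each string has the form x^{2n-1} p^{2n-1} g^{2n+1} t^{3n-2} (n = 1, 2, …).
Setting n = 5 gives 9, 9, 11, 13 characters in each block.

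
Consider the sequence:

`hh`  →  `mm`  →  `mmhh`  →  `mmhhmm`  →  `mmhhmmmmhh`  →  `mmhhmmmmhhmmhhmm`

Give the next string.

mmhhmmmmhhmmhhmmmmhhmmmmhh

From term 3 onward, concatenate the last term with the second-to-last: mm·hh = mmhh, mmhh·mm = mmhhmm, …
Continuing: mmhhmmmmhhmmhhmm · mmhhmmmmhh gives term 7.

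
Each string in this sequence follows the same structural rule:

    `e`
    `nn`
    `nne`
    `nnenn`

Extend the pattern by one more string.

From term 3 onward, concatenate the last term with the second-to-last: nn·e = nne, nne·nn = nnenn, …
So term 5 is nnenn·nne.

nnennnne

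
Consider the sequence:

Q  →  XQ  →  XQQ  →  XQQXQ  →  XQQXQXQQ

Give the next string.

From term 3 onward, concatenate the last term with the second-to-last: XQ·Q = XQQ, XQQ·XQ = XQQXQ, …
Continuing: XQQXQXQQ · XQQXQ gives term 6.

XQQXQXQQXQQXQ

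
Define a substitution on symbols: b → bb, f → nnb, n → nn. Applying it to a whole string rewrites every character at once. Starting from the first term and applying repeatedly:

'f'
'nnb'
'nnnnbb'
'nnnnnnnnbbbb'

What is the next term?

Apply φ to nnnnnnnnbbbb symbol by symbol: n→nn, n→nn, n→nn, n→nn, n→nn, n→nn, n→nn, n→nn, b→bb, b→bb, b→bb, b→bb; joined: nn nn nn nn nn nn nn nn bb bb bb bb.

nnnnnnnnnnnnnnnnbbbbbbbb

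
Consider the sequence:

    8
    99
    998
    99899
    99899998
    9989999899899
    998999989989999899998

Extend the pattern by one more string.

9989999899899998999989989999899899

This is a Fibonacci-style word recurrence s(k) = s(k−1)·s(k−2): e.g. 99·8 = 998.
So term 8 is 998999989989999899998·9989999899899.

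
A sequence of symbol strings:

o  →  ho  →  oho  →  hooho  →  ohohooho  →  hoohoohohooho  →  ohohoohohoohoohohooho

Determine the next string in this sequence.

Each term (from the third on) is the two preceding terms concatenated in order: term 3 = o·ho = oho.
So term 8 is hoohoohohooho·ohohoohohoohoohohooho.

hoohoohohoohoohohoohohoohoohohooho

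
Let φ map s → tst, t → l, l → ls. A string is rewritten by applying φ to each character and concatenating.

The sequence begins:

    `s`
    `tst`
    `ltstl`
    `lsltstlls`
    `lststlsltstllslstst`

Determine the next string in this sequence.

Replace each of the 19 characters of lststlsltstllslstst in place — ls tst l tst l ls tst ls l tst l ls ls tst ls tst l tst l — and concatenate.

lststltstllststlsltstllslststlststltstl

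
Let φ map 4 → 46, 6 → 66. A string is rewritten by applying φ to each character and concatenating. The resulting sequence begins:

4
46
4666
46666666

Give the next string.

Apply φ to 46666666 symbol by symbol: 4→46, 6→66, 6→66, 6→66, 6→66, 6→66, 6→66, 6→66; joined: 46 66 66 66 66 66 66 66.

4666666666666666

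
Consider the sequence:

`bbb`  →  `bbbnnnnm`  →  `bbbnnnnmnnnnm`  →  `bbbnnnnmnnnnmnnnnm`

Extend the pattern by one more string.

Every step adds nnnnm to the end: s(k+1) = s(k)·nnnnm.
One more step from bbbnnnnmnnnnmnnnnm gives the answer.

bbbnnnnmnnnnmnnnnmnnnnm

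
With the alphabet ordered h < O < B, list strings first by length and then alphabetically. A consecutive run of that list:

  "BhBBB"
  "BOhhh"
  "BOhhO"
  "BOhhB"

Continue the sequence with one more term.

BOhOh

Treat BOhhB as a base-3 numeral over the given alphabet and add one, carrying through any trailing B's.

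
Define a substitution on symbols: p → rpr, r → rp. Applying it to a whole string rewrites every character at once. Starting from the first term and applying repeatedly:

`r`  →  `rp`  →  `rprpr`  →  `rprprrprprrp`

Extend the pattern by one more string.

rprprrprprrprprprrprprrprprpr

Expanding rprprrprprrp: r→rp, p→rpr, r→rp, p→rpr, r→rp, r→rp, p→rpr, r→rp, p→rpr, r→rp, r→rp, p→rpr. Concatenated: rp rpr rp rpr rp rp rpr rp rpr rp rp rpr.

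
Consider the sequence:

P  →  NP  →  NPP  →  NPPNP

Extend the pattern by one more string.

NPPNPNPP

From term 3 onward, concatenate the last term with the second-to-last: NP·P = NPP, NPP·NP = NPPNP, …
The next term joins NPPNP and NPP.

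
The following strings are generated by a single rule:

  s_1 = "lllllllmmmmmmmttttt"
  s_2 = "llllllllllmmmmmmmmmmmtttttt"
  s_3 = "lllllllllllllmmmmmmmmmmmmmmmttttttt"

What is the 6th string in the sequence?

llllllllllllllllllllllmmmmmmmmmmmmmmmmmmmmmmmmmmmtttttttttt

Each string has the form l^{3n+1} m^{4n-1} t^{n+3}, where the shown terms are n = 2, 3, 4.
At n = 7 the blocks have lengths 22, 27, 10.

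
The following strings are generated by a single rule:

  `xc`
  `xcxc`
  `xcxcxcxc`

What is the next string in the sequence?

Each string is two copies of the previous one concatenated.
Doubling xcxcxcxc:

xcxcxcxcxcxcxcxc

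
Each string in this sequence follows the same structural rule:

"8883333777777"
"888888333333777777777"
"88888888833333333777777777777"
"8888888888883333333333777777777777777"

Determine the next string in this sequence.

Each string has the form 8^{3n} 3^{2n+2} 7^{3n+3} (n = 1, 2, …).
For the next term, n = 5, so the run lengths are 15, 12, 18.

888888888888888333333333333777777777777777777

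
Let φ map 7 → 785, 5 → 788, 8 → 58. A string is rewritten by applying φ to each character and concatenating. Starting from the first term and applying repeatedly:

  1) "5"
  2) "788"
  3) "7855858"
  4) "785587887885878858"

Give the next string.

Rewriting the 18 symbols of 785587887885878858 one by one yields 785 58 788 788 58 785 58 58 785 58 58 788 58 785 58 58 788 58; concatenated:

78558788788587855858785585878858785585878858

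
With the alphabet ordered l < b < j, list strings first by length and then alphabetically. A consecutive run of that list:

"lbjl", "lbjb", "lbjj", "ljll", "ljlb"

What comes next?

ljlj

Find the rightmost character of ljlb below j, bump it to the next letter, and reset everything to its right to l.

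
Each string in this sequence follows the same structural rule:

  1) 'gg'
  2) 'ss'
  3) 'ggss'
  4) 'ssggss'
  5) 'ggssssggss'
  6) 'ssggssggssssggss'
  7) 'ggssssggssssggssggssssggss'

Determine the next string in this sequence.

ssggssggssssggssggssssggssssggssggssssggss

Each term (from the third on) is the two preceding terms concatenated in order: term 3 = gg·ss = ggss.
So term 8 is ssggssggssssggss·ggssssggssssggssggssssggss.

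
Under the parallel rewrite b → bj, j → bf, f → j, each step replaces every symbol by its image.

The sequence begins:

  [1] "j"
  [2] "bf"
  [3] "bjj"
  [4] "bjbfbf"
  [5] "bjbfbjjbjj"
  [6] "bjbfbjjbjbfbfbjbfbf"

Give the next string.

bjbfbjjbjbfbfbjbfbjjbjjbjbfbjjbjj

Applying the rule to each of the 19 symbols of bjbfbjjbjbfbfbjbfbf gives the pieces bj bf bj j bj bf bf bj bf bj j bj j bj bf bj j bj j, which concatenate to the answer.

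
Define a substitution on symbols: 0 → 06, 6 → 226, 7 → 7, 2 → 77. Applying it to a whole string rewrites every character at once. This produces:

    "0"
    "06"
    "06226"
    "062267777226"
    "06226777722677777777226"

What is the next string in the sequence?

φ(06226777722677777777226) expands symbol-by-symbol to 06 226 77 77 226 7 7 7 7 77 77 226 7 7 7 7 7 7 7 7 77 77 226; joining the 23 pieces gives the next term.

06226777722677777777226777777777777226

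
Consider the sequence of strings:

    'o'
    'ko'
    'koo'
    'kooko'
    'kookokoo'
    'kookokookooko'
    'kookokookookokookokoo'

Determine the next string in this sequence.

This is a Fibonacci-style word recurrence s(k) = s(k−1)·s(k−2): e.g. ko·o = koo.
Continuing: kookokookookokookokoo · kookokookooko gives term 8.

kookokookookokookokookookokookooko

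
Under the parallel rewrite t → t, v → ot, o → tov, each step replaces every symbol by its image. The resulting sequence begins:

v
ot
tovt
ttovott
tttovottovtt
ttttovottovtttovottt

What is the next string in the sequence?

tttttovottovtttovotttttovottovttt

φ(ttttovottovtttovottt) expands symbol-by-symbol to t t t t tov ot tov t t tov ot t t t tov ot tov t t t; joining the 20 pieces gives the next term.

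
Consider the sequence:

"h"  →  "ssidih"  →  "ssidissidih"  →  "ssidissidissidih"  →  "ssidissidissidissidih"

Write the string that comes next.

ssidissidissidissidissidih

Every step adds ssidi at the front: s(k+1) = ssidi·s(k).
One more step from ssidissidissidissidih gives the answer.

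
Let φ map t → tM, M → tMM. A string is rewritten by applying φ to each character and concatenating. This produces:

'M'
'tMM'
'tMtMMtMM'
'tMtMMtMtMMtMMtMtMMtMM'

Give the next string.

tMtMMtMtMMtMMtMtMMtMtMMtMMtMtMMtMMtMtMMtMtMMtMMtMtMMtMM

Replace each of the 21 characters of tMtMMtMtMMtMMtMtMMtMM in place — tM tMM tM tMM tMM tM tMM tM tMM tMM tM tMM tMM tM tMM tM tMM tMM tM tMM tMM — and concatenate.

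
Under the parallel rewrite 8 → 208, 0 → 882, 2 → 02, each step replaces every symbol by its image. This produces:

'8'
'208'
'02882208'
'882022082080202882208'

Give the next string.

φ(882022082080202882208) expands symbol-by-symbol to 208 208 02 882 02 02 882 208 02 882 208 882 02 882 02 208 208 02 02 882 208; joining the 21 pieces gives the next term.

2082080288202028822080288220888202882022082080202882208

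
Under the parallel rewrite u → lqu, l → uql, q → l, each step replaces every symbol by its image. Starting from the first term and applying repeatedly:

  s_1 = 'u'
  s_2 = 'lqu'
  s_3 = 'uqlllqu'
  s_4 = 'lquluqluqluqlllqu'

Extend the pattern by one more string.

φ(lquluqluqluqlllqu) expands symbol-by-symbol to uql l lqu uql lqu l uql lqu l uql lqu l uql uql uql l lqu; joining the 17 pieces gives the next term.

uqlllquuqllquluqllquluqllquluqluqluqlllqu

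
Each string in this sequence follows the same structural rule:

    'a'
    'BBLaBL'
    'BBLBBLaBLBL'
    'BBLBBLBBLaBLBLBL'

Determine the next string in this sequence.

Each term wraps the previous one in BBL on the left and BL on the right.
Applying this once more to BBLBBLBBLaBLBLBL:

BBLBBLBBLBBLaBLBLBLBL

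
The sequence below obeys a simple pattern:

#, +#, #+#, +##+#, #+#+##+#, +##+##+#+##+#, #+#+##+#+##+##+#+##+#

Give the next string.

+##+##+#+##+##+#+##+#+##+##+#+##+#

Each term (from the third on) is the two preceding terms concatenated in order: term 3 = #·+# = #+#.
The next term joins +##+##+#+##+# and #+#+##+#+##+##+#+##+#.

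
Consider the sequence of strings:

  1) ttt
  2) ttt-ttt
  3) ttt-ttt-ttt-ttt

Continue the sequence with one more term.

s(k+1) = s(k)·-·s(k) — each term doubles the last with '-' between the halves.
One more doubling of ttt-ttt-ttt-ttt gives the answer.

ttt-ttt-ttt-ttt-ttt-ttt-ttt-ttt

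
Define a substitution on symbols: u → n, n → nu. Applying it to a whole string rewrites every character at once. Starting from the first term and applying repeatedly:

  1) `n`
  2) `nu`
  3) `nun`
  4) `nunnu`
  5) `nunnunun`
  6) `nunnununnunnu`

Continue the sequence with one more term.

nunnununnunnununnunun

Replace each of the 13 characters of nunnununnunnu in place — nu n nu nu n nu n nu nu n nu nu n — and concatenate.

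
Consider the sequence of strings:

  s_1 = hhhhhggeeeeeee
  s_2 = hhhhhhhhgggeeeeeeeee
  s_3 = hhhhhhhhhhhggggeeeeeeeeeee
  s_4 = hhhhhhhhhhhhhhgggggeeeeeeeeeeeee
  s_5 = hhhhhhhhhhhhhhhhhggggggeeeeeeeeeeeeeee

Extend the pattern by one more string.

hhhhhhhhhhhhhhhhhhhhgggggggeeeeeeeeeeeeeeeee

Each string has the form h^{3n-1} g^{n} e^{2n+3}, where the shown terms are n = 2, 3, 4, 5, 6.
For the next term, n = 7, so the run lengths are 20, 7, 17.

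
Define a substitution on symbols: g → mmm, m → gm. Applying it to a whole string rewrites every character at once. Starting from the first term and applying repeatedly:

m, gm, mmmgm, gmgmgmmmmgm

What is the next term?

Apply φ to gmgmgmmmmgm symbol by symbol: g→mmm, m→gm, g→mmm, m→gm, g→mmm, m→gm, m→gm, m→gm, m→gm, g→mmm, m→gm; joined: mmm gm mmm gm mmm gm gm gm gm mmm gm.

mmmgmmmmgmmmmgmgmgmgmmmmgm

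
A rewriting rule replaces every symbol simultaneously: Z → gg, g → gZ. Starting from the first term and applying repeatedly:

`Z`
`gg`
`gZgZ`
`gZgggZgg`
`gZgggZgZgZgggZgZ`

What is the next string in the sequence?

Rewriting the 16 symbols of gZgggZgZgZgggZgZ one by one yields gZ gg gZ gZ gZ gg gZ gg gZ gg gZ gZ gZ gg gZ gg; concatenated:

gZgggZgZgZgggZgggZgggZgZgZgggZgg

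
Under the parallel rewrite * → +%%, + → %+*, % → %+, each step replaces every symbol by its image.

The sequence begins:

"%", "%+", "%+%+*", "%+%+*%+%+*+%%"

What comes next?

Rewriting the 13 symbols of %+%+*%+%+*+%% one by one yields %+ %+* %+ %+* +%% %+ %+* %+ %+* +%% %+* %+ %+; concatenated:

%+%+*%+%+*+%%%+%+*%+%+*+%%%+*%+%+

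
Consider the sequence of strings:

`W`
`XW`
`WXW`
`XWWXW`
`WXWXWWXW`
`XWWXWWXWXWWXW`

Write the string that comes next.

Each term (from the third on) is the two preceding terms concatenated in order: term 3 = W·XW = WXW.
Continuing: WXWXWWXW · XWWXWWXWXWWXW gives term 7.

WXWXWWXWXWWXWWXWXWWXW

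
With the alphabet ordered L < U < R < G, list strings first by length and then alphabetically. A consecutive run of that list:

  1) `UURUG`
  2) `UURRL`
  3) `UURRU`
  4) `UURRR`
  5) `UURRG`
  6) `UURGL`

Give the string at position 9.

Continuing the enumeration 3 steps past UURGL: UURGL → UURGU → UURGR → (answer).

UURGG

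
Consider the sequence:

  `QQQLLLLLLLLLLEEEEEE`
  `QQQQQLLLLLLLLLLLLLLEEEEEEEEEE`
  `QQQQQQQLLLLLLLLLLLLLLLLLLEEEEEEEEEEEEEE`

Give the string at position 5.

QQQQQQQQQQQLLLLLLLLLLLLLLLLLLLLLLLLLLEEEEEEEEEEEEEEEEEEEEEE

Reading off run lengths: Q runs 3, 5, 7; L runs 10, 14, 18; E runs 6, 10, 14 — each is linear in n, where the shown terms are n = 2, 3, 4.
At n = 6 the blocks have lengths 11, 26, 22.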